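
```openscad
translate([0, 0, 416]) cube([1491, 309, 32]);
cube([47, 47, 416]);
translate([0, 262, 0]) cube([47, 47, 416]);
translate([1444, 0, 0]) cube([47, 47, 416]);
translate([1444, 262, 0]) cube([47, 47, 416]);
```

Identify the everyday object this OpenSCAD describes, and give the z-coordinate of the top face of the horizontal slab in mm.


A bench. The seat-top height is 448 mm.

A long slab on four corner posts — a bench. The slab sits at z = 416 with thickness 32, so the top is 416 + 32 = 448 mm.


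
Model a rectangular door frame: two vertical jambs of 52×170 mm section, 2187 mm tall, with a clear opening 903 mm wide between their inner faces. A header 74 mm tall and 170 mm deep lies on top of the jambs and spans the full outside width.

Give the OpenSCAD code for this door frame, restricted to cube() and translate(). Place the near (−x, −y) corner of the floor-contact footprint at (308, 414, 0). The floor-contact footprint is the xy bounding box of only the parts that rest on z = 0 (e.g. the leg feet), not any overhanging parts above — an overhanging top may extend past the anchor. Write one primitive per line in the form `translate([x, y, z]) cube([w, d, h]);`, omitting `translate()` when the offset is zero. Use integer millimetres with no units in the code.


translate([308, 414, 0]) cube([52, 170, 2187]);
translate([1263, 414, 0]) cube([52, 170, 2187]);
translate([308, 414, 2187]) cube([1007, 170, 74]);


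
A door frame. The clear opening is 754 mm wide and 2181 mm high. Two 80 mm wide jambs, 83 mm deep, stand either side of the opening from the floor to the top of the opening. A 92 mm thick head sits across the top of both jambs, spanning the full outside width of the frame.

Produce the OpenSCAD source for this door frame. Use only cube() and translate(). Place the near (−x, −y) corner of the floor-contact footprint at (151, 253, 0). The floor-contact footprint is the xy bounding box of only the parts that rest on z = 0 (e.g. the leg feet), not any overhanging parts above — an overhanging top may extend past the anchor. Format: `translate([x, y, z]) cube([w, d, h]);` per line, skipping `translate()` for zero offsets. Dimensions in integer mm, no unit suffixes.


translate([151, 253, 0]) cube([80, 83, 2181]);
translate([985, 253, 0]) cube([80, 83, 2181]);
translate([151, 253, 2181]) cube([914, 83, 92]);


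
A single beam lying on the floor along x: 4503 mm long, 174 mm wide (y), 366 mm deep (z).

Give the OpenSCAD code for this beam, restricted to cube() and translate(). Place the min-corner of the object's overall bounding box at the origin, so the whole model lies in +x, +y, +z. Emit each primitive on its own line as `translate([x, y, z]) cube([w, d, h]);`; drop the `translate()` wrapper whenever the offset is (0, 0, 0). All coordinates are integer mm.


cube([4503, 174, 366]);


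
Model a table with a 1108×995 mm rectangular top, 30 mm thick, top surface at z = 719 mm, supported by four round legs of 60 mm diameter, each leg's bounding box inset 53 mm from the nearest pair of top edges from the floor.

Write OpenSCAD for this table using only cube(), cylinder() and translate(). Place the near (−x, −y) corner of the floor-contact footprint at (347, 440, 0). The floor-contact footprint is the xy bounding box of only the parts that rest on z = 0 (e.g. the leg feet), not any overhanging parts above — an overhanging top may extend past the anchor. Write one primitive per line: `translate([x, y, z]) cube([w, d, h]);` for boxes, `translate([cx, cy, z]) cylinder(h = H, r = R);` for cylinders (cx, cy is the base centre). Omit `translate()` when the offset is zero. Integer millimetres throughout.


// leg_h = 719 - 30 = 689
translate([294, 387, 689]) cube([1108, 995, 30]);
translate([377, 470, 0]) cylinder(h = 689, r = 30);
translate([1319, 470, 0]) cylinder(h = 689, r = 30);
translate([377, 1299, 0]) cylinder(h = 689, r = 30);
translate([1319, 1299, 0]) cylinder(h = 689, r = 30);


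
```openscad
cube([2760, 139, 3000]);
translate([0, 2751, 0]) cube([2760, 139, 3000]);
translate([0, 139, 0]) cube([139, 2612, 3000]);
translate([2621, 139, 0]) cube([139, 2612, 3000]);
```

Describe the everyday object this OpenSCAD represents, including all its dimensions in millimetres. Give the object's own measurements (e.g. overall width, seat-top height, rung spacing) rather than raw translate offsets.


The wall frame of a small rectangular building: four walls, each 3000 mm tall and 139 mm thick, enclosing a footprint 2760 mm (x) by 2890 mm (y) outside-to-outside, with no floor or roof. The front and back walls (the −y and +y sides) span the full width; the two side walls fit between them.


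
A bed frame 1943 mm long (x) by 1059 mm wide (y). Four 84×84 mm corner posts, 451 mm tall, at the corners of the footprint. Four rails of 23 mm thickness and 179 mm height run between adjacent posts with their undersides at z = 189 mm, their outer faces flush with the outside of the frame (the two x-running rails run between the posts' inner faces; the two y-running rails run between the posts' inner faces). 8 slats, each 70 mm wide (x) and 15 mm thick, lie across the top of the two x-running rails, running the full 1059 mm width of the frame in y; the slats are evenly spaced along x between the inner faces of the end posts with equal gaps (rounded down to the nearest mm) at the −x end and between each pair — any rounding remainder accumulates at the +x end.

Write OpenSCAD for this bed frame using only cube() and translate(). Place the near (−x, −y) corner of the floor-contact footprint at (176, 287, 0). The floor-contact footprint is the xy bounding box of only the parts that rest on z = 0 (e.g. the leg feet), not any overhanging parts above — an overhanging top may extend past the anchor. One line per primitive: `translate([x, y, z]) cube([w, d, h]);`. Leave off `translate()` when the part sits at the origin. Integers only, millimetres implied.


// slat z = rail_z + rail_h = 189 + 179 = 368
// slat gap = ⌊(1775 − 8·70) / 9⌋ = 135
translate([176, 287, 0]) cube([84, 84, 451]);
translate([176, 1262, 0]) cube([84, 84, 451]);
translate([2035, 287, 0]) cube([84, 84, 451]);
translate([2035, 1262, 0]) cube([84, 84, 451]);
translate([260, 287, 189]) cube([1775, 23, 179]);
translate([260, 1323, 189]) cube([1775, 23, 179]);
translate([176, 371, 189]) cube([23, 891, 179]);
translate([2096, 371, 189]) cube([23, 891, 179]);
translate([395, 287, 368]) cube([70, 1059, 15]);
translate([600, 287, 368]) cube([70, 1059, 15]);
translate([805, 287, 368]) cube([70, 1059, 15]);
translate([1010, 287, 368]) cube([70, 1059, 15]);
translate([1215, 287, 368]) cube([70, 1059, 15]);
translate([1420, 287, 368]) cube([70, 1059, 15]);
translate([1625, 287, 368]) cube([70, 1059, 15]);
translate([1830, 287, 368]) cube([70, 1059, 15]);


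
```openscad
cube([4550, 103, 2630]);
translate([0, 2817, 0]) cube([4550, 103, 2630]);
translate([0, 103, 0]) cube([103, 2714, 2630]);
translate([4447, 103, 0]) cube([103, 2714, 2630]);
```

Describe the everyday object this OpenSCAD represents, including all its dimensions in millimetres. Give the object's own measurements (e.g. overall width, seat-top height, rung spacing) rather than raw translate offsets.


The wall frame of a small rectangular building: four walls, each 2630 mm tall and 103 mm thick, enclosing a footprint 4550 mm (x) by 2920 mm (y) outside-to-outside, with no floor or roof. The front and back walls (the −y and +y sides) span the full width; the two side walls fit between them.


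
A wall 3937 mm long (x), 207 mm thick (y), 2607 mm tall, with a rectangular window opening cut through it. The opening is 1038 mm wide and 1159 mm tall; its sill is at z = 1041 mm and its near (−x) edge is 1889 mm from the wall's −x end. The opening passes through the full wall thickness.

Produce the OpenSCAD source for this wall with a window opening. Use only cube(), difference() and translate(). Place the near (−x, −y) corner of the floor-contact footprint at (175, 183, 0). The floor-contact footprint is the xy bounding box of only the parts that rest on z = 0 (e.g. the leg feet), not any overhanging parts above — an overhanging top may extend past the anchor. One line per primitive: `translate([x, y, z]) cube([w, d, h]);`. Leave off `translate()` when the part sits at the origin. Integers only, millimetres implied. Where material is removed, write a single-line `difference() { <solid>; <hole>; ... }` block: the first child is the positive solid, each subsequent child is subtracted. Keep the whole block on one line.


difference() { translate([175, 183, 0]) cube([3937, 207, 2607]); translate([2064, 183, 1041]) cube([1038, 207, 1159]); }


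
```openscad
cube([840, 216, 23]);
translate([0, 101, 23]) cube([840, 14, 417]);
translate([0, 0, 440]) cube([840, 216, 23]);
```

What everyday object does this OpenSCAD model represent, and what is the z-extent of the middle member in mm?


An I-beam. The web height is 417 mm.

Two wide flanges with a thin centred web — an I-beam. Overall 463 mm minus two 23 mm flanges gives a web of 463 − 2·23 = 417 mm.


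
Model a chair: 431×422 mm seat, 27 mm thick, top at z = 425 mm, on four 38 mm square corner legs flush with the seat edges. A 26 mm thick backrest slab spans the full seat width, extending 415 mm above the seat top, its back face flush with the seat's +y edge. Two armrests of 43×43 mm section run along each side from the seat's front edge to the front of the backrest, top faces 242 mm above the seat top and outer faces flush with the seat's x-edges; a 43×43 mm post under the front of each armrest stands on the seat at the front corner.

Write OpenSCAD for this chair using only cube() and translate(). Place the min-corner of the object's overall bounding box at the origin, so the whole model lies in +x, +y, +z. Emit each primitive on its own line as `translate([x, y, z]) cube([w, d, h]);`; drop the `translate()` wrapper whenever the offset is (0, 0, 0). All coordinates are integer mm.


translate([0, 0, 398]) cube([431, 422, 27]);
cube([38, 38, 398]);
translate([393, 0, 0]) cube([38, 38, 398]);
translate([0, 384, 0]) cube([38, 38, 398]);
translate([393, 384, 0]) cube([38, 38, 398]);
translate([0, 396, 425]) cube([431, 26, 415]);
translate([0, 0, 624]) cube([43, 396, 43]);
translate([388, 0, 624]) cube([43, 396, 43]);
translate([0, 0, 425]) cube([43, 43, 199]);
translate([388, 0, 425]) cube([43, 43, 199]);


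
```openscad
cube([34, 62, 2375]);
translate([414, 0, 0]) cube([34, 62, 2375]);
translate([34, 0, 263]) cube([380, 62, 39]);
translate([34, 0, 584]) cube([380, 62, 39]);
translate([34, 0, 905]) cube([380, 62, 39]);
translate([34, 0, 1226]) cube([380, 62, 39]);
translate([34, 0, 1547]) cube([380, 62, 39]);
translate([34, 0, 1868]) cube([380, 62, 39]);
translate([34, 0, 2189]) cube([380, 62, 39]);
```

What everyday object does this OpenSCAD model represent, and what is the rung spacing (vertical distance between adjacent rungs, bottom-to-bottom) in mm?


A ladder. The rung spacing is 321 mm.

Two tall 34×62 posts with 7 short bars between them — a ladder. Adjacent rungs sit at z = 263 and z = 584, so the spacing is 584 − 263 = 321 mm.


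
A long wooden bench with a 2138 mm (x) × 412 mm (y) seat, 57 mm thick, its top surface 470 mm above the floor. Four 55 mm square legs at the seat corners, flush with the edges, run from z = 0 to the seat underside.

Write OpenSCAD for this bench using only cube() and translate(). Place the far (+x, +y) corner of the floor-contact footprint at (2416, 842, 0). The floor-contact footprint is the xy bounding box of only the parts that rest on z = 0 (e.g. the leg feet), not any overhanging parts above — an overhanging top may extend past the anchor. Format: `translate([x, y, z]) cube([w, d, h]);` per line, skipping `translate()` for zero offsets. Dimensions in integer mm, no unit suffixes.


translate([278, 430, 413]) cube([2138, 412, 57]);
translate([278, 430, 0]) cube([55, 55, 413]);
translate([278, 787, 0]) cube([55, 55, 413]);
translate([2361, 430, 0]) cube([55, 55, 413]);
translate([2361, 787, 0]) cube([55, 55, 413]);


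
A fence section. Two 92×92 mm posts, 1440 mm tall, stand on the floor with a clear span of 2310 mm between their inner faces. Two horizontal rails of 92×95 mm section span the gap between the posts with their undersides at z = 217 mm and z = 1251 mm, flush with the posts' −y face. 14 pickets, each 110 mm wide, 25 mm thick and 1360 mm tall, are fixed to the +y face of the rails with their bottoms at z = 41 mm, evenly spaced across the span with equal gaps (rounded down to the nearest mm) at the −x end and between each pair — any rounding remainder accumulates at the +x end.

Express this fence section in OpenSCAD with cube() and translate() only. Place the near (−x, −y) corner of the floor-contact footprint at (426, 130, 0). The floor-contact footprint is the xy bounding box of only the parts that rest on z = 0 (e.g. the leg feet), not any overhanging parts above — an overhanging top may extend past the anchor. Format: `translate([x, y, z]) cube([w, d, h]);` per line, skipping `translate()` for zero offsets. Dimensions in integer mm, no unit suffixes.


translate([426, 130, 0]) cube([92, 92, 1440]);
translate([2828, 130, 0]) cube([92, 92, 1440]);
translate([518, 130, 217]) cube([2310, 92, 95]);
translate([518, 130, 1251]) cube([2310, 92, 95]);
translate([569, 222, 41]) cube([110, 25, 1360]);
translate([730, 222, 41]) cube([110, 25, 1360]);
translate([891, 222, 41]) cube([110, 25, 1360]);
translate([1052, 222, 41]) cube([110, 25, 1360]);
translate([1213, 222, 41]) cube([110, 25, 1360]);
translate([1374, 222, 41]) cube([110, 25, 1360]);
translate([1535, 222, 41]) cube([110, 25, 1360]);
translate([1696, 222, 41]) cube([110, 25, 1360]);
translate([1857, 222, 41]) cube([110, 25, 1360]);
translate([2018, 222, 41]) cube([110, 25, 1360]);
translate([2179, 222, 41]) cube([110, 25, 1360]);
translate([2340, 222, 41]) cube([110, 25, 1360]);
translate([2501, 222, 41]) cube([110, 25, 1360]);
translate([2662, 222, 41]) cube([110, 25, 1360]);


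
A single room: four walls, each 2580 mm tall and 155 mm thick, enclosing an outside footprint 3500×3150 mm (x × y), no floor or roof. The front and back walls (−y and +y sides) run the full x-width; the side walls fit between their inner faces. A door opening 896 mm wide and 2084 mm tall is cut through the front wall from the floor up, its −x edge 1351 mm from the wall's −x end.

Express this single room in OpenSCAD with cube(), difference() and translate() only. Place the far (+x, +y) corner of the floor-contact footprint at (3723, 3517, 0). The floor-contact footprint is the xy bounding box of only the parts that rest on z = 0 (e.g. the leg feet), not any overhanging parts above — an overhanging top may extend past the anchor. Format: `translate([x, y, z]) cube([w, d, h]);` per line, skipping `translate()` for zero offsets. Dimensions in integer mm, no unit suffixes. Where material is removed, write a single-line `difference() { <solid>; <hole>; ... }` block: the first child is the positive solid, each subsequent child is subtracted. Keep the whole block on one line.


difference() { translate([223, 367, 0]) cube([3500, 155, 2580]); translate([1574, 367, 0]) cube([896, 155, 2084]); }
translate([223, 3362, 0]) cube([3500, 155, 2580]);
translate([223, 522, 0]) cube([155, 2840, 2580]);
translate([3568, 522, 0]) cube([155, 2840, 2580]);


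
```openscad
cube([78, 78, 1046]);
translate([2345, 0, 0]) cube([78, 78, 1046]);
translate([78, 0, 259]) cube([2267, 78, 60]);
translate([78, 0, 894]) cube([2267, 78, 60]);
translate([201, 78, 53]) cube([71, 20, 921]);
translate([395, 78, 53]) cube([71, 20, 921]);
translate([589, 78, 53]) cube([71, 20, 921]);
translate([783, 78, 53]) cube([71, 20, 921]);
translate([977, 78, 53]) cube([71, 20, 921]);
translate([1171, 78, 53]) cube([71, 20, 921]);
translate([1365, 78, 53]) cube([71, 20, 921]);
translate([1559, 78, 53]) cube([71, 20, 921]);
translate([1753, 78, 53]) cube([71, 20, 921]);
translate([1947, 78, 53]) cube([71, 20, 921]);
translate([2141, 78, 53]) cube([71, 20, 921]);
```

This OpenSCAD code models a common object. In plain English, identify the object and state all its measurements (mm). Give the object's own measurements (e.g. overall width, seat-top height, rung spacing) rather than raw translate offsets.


A fence section. Two 78×78 mm posts, 1046 mm tall, stand on the floor with a clear span of 2267 mm between their inner faces. Two horizontal rails of 78×60 mm section span the gap between the posts with their undersides at z = 259 mm and z = 894 mm, flush with the posts' −y face. 11 pickets, each 71 mm wide, 20 mm thick and 921 mm tall, are fixed to the +y face of the rails with their bottoms at z = 53 mm, spaced across the span with a 123 mm gap after the −x post and between neighbouring pickets, with 133 mm left before the +x post.


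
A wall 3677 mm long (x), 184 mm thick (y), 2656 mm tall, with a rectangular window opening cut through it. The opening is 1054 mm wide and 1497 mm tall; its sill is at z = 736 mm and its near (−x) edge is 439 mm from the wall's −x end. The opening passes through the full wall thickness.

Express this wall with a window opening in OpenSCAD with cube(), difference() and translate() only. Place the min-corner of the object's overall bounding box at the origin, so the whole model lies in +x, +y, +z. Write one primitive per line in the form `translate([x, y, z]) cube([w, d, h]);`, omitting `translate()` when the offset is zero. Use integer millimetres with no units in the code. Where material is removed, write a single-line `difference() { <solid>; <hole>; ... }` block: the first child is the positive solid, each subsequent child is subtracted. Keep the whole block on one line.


difference() { cube([3677, 184, 2656]); translate([439, 0, 736]) cube([1054, 184, 1497]); }


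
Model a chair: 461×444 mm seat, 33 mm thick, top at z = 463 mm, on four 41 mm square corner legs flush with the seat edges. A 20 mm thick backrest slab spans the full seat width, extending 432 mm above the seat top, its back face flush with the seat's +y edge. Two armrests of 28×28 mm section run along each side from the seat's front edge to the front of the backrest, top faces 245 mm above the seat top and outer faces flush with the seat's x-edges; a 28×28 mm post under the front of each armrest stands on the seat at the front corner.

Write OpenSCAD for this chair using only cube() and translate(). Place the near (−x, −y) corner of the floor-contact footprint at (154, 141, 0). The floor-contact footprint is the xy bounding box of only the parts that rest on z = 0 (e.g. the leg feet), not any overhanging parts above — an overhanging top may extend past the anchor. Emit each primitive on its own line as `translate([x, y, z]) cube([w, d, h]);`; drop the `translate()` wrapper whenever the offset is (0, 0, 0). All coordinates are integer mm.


translate([154, 141, 430]) cube([461, 444, 33]);
translate([154, 141, 0]) cube([41, 41, 430]);
translate([574, 141, 0]) cube([41, 41, 430]);
translate([154, 544, 0]) cube([41, 41, 430]);
translate([574, 544, 0]) cube([41, 41, 430]);
translate([154, 565, 463]) cube([461, 20, 432]);
translate([154, 141, 680]) cube([28, 424, 28]);
translate([587, 141, 680]) cube([28, 424, 28]);
translate([154, 141, 463]) cube([28, 28, 217]);
translate([587, 141, 463]) cube([28, 28, 217]);


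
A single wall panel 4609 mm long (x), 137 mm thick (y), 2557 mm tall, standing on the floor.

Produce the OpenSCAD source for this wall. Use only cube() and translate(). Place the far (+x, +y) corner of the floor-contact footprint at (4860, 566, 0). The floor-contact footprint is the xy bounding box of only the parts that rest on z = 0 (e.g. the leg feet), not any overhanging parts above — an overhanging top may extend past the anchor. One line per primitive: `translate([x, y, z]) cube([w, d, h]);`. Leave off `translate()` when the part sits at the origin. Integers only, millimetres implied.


translate([251, 429, 0]) cube([4609, 137, 2557]);


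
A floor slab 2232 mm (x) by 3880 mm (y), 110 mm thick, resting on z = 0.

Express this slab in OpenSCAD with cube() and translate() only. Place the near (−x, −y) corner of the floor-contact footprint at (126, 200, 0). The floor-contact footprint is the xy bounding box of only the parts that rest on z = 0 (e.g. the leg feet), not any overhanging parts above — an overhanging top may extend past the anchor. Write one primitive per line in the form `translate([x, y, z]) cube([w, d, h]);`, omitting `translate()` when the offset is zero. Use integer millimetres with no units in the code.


translate([126, 200, 0]) cube([2232, 3880, 110]);


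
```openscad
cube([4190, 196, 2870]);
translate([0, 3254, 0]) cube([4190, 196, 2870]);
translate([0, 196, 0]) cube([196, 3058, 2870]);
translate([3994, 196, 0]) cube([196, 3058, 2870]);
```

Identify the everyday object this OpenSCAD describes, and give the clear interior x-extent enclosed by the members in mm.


A house (or room) frame. The interior width is 3798 mm.

Four 2870 mm walls enclosing a rectangle with no floor or roof — a room or house frame. Outside width is 4190 mm and wall thickness is 196 mm, so the interior width is 4190 − 2 × 196 = 3798 mm.


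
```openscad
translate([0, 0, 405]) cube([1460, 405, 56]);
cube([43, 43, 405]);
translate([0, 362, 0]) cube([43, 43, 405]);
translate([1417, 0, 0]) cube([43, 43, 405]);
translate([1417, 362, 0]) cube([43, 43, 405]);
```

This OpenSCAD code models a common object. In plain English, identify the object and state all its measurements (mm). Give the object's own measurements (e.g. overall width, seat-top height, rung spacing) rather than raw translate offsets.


A long wooden bench with a 1460 mm (x) × 405 mm (y) seat, 56 mm thick, its top surface 461 mm above the floor. Four 43 mm square legs at the seat corners, flush with the edges, run from z = 0 to the seat underside.


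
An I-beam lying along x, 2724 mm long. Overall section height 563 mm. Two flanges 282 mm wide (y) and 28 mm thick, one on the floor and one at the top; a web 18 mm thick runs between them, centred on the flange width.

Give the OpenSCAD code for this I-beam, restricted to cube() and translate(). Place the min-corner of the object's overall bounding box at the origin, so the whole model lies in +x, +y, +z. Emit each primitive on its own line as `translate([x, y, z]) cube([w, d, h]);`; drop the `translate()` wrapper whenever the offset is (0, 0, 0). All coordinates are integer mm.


cube([2724, 282, 28]);
translate([0, 132, 28]) cube([2724, 18, 507]);
translate([0, 0, 535]) cube([2724, 282, 28]);


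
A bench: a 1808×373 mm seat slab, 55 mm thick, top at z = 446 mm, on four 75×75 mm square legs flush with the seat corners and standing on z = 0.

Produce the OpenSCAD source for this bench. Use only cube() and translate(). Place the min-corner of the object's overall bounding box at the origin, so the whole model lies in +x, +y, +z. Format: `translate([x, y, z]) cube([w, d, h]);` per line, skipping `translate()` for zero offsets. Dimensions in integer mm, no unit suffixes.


translate([0, 0, 391]) cube([1808, 373, 55]);
cube([75, 75, 391]);
translate([0, 298, 0]) cube([75, 75, 391]);
translate([1733, 0, 0]) cube([75, 75, 391]);
translate([1733, 298, 0]) cube([75, 75, 391]);


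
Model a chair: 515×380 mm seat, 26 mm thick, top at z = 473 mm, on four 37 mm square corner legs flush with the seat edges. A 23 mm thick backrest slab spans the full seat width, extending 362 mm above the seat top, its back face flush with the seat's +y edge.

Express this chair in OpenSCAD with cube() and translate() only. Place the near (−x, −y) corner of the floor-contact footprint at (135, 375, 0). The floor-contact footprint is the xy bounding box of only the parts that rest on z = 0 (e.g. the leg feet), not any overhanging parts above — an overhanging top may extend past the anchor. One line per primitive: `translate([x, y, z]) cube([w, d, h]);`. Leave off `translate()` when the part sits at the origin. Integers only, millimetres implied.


translate([135, 375, 447]) cube([515, 380, 26]);
translate([135, 375, 0]) cube([37, 37, 447]);
translate([613, 375, 0]) cube([37, 37, 447]);
translate([135, 718, 0]) cube([37, 37, 447]);
translate([613, 718, 0]) cube([37, 37, 447]);
translate([135, 732, 473]) cube([515, 23, 362]);


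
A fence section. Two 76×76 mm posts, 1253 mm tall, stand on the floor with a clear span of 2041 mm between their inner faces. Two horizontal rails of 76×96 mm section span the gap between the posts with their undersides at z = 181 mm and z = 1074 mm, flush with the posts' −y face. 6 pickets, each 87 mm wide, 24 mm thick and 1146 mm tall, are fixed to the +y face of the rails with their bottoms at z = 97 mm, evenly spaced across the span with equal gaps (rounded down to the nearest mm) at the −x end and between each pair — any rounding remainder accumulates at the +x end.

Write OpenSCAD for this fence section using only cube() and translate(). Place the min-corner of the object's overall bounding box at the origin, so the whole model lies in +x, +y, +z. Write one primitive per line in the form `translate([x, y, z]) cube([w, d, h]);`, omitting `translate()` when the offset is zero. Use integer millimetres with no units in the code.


cube([76, 76, 1253]);
translate([2117, 0, 0]) cube([76, 76, 1253]);
translate([76, 0, 181]) cube([2041, 76, 96]);
translate([76, 0, 1074]) cube([2041, 76, 96]);
translate([293, 76, 97]) cube([87, 24, 1146]);
translate([597, 76, 97]) cube([87, 24, 1146]);
translate([901, 76, 97]) cube([87, 24, 1146]);
translate([1205, 76, 97]) cube([87, 24, 1146]);
translate([1509, 76, 97]) cube([87, 24, 1146]);
translate([1813, 76, 97]) cube([87, 24, 1146]);


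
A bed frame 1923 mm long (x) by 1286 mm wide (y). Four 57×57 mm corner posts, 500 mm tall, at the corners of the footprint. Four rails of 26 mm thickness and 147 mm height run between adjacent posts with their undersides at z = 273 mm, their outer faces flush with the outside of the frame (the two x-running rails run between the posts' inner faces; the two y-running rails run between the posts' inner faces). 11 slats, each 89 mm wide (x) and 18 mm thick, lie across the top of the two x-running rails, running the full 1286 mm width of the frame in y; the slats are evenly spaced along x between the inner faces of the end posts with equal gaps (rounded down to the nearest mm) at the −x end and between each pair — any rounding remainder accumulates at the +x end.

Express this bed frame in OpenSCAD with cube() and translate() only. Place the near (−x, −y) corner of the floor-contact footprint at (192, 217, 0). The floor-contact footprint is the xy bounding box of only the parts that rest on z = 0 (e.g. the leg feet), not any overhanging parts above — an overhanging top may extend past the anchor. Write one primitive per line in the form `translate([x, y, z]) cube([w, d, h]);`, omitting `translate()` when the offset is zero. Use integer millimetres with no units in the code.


translate([192, 217, 0]) cube([57, 57, 500]);
translate([192, 1446, 0]) cube([57, 57, 500]);
translate([2058, 217, 0]) cube([57, 57, 500]);
translate([2058, 1446, 0]) cube([57, 57, 500]);
translate([249, 217, 273]) cube([1809, 26, 147]);
translate([249, 1477, 273]) cube([1809, 26, 147]);
translate([192, 274, 273]) cube([26, 1172, 147]);
translate([2089, 274, 273]) cube([26, 1172, 147]);
translate([318, 217, 420]) cube([89, 1286, 18]);
translate([476, 217, 420]) cube([89, 1286, 18]);
translate([634, 217, 420]) cube([89, 1286, 18]);
translate([792, 217, 420]) cube([89, 1286, 18]);
translate([950, 217, 420]) cube([89, 1286, 18]);
translate([1108, 217, 420]) cube([89, 1286, 18]);
translate([1266, 217, 420]) cube([89, 1286, 18]);
translate([1424, 217, 420]) cube([89, 1286, 18]);
translate([1582, 217, 420]) cube([89, 1286, 18]);
translate([1740, 217, 420]) cube([89, 1286, 18]);
translate([1898, 217, 420]) cube([89, 1286, 18]);


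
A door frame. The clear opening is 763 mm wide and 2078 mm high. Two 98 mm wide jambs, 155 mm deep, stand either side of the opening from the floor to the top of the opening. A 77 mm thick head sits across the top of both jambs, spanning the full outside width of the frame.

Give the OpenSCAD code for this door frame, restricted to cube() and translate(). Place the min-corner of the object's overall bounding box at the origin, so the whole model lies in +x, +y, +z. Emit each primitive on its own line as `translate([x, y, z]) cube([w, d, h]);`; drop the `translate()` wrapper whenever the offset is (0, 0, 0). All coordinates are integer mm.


cube([98, 155, 2078]);
translate([861, 0, 0]) cube([98, 155, 2078]);
translate([0, 0, 2078]) cube([959, 155, 77]);


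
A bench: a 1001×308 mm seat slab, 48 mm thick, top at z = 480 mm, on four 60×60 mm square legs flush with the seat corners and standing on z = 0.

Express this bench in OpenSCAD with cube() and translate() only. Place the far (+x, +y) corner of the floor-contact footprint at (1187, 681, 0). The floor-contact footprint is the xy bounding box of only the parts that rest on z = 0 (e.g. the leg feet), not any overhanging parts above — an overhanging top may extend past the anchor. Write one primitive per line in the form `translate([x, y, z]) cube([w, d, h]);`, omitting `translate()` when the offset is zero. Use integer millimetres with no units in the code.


translate([186, 373, 432]) cube([1001, 308, 48]);
translate([186, 373, 0]) cube([60, 60, 432]);
translate([186, 621, 0]) cube([60, 60, 432]);
translate([1127, 373, 0]) cube([60, 60, 432]);
translate([1127, 621, 0]) cube([60, 60, 432]);


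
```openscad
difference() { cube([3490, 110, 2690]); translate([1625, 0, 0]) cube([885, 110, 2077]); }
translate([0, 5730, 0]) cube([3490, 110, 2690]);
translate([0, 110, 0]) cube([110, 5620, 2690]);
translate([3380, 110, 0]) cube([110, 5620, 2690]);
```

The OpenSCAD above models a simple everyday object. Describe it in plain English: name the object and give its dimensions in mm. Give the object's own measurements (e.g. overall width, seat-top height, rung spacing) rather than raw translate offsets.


A single room: four walls, each 2690 mm tall and 110 mm thick, enclosing an outside footprint 3490×5840 mm (x × y), no floor or roof. The front and back walls (−y and +y sides) run the full x-width; the side walls fit between their inner faces. A door opening 885 mm wide and 2077 mm tall is cut through the front wall from the floor up, its −x edge 1625 mm from the wall's −x end.


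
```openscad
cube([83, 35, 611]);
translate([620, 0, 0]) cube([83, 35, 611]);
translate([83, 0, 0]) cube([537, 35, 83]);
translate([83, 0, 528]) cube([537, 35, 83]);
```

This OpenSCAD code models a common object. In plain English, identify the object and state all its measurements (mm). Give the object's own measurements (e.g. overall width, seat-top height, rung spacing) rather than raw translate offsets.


A rectangular picture frame lying in the x–z plane (depth along y). The opening is 537 mm wide (x) by 445 mm tall (z), surrounded by a border 83 mm wide on all four sides. The frame is 35 mm deep and is made of two full-height vertical stiles with two horizontal rails fitted between them.


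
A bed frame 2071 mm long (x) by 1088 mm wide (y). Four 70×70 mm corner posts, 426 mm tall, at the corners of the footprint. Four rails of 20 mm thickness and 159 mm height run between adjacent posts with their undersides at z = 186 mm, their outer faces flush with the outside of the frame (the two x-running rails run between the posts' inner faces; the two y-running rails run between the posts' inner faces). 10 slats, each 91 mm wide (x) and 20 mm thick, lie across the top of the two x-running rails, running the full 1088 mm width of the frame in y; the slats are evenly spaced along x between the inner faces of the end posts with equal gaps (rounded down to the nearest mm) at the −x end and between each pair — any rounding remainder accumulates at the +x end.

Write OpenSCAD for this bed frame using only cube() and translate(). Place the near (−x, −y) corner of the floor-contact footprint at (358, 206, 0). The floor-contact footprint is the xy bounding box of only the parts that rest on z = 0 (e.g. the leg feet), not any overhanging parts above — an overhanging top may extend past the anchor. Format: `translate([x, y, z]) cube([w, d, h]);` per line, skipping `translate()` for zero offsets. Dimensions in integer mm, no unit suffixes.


// slat z = rail_z + rail_h = 186 + 159 = 345
// slat gap = ⌊(1931 − 10·91) / 11⌋ = 92
translate([358, 206, 0]) cube([70, 70, 426]);
translate([358, 1224, 0]) cube([70, 70, 426]);
translate([2359, 206, 0]) cube([70, 70, 426]);
translate([2359, 1224, 0]) cube([70, 70, 426]);
translate([428, 206, 186]) cube([1931, 20, 159]);
translate([428, 1274, 186]) cube([1931, 20, 159]);
translate([358, 276, 186]) cube([20, 948, 159]);
translate([2409, 276, 186]) cube([20, 948, 159]);
translate([520, 206, 345]) cube([91, 1088, 20]);
translate([703, 206, 345]) cube([91, 1088, 20]);
translate([886, 206, 345]) cube([91, 1088, 20]);
translate([1069, 206, 345]) cube([91, 1088, 20]);
translate([1252, 206, 345]) cube([91, 1088, 20]);
translate([1435, 206, 345]) cube([91, 1088, 20]);
translate([1618, 206, 345]) cube([91, 1088, 20]);
translate([1801, 206, 345]) cube([91, 1088, 20]);
translate([1984, 206, 345]) cube([91, 1088, 20]);
translate([2167, 206, 345]) cube([91, 1088, 20]);


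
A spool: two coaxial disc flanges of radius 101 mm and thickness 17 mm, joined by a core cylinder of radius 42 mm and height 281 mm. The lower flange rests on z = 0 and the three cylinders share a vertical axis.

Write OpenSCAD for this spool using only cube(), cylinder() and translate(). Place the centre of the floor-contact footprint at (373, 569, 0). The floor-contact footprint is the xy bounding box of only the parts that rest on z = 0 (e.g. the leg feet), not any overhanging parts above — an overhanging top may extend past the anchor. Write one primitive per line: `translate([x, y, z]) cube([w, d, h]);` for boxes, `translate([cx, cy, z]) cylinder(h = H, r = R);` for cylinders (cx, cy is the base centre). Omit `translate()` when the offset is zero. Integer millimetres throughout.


translate([373, 569, 0]) cylinder(h = 17, r = 101);
translate([373, 569, 17]) cylinder(h = 281, r = 42);
translate([373, 569, 298]) cylinder(h = 17, r = 101);


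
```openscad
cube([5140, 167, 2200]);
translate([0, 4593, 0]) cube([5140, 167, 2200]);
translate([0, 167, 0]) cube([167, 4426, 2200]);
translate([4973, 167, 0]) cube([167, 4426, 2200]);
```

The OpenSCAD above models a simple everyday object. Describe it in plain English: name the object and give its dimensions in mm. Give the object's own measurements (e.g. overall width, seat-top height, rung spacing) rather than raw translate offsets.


The wall frame of a small rectangular building: four walls, each 2200 mm tall and 167 mm thick, enclosing a footprint 5140 mm (x) by 4760 mm (y) outside-to-outside, with no floor or roof. The front and back walls (the −y and +y sides) span the full width; the two side walls fit between them.


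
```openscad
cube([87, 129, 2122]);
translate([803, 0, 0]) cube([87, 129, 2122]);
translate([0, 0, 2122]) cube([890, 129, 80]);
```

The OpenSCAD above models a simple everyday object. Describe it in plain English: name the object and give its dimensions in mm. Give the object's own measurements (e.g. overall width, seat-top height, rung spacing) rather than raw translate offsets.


A door frame. The clear opening is 716 mm wide and 2122 mm high. Two 87 mm wide jambs, 129 mm deep, stand either side of the opening from the floor to the top of the opening. A 80 mm thick head sits across the top of both jambs, spanning the full outside width of the frame.


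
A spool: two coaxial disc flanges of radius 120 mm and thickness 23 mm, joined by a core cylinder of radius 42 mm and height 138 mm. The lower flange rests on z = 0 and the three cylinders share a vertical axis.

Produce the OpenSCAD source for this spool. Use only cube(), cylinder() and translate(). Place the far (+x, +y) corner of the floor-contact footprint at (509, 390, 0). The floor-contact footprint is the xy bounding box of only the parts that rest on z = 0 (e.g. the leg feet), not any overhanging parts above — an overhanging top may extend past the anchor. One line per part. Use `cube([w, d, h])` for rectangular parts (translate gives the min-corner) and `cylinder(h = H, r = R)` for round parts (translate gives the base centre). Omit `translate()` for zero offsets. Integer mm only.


translate([389, 270, 0]) cylinder(h = 23, r = 120);
translate([389, 270, 23]) cylinder(h = 138, r = 42);
translate([389, 270, 161]) cylinder(h = 23, r = 120);


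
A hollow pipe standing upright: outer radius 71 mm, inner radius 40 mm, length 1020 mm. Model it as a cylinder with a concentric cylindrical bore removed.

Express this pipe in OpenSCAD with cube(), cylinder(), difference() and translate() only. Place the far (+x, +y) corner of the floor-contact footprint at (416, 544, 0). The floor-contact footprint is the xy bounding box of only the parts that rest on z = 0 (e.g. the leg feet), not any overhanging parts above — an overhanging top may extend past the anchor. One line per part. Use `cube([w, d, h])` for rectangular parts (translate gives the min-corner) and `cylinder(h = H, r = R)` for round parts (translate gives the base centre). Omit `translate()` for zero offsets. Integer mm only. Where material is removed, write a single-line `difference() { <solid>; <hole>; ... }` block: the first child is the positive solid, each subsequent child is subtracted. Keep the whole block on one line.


difference() { translate([345, 473, 0]) cylinder(h = 1020, r = 71); translate([345, 473, 0]) cylinder(h = 1020, r = 40); }


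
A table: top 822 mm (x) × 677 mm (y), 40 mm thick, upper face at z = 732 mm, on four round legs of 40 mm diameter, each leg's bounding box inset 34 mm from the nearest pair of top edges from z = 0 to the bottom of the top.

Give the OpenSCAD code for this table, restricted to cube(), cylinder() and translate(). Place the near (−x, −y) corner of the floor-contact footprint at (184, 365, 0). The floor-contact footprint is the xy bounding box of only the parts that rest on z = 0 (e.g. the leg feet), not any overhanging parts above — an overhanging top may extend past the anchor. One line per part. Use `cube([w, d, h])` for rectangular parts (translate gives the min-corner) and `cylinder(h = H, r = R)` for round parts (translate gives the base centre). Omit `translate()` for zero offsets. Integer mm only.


// leg_h = 732 - 40 = 692
translate([150, 331, 692]) cube([822, 677, 40]);
translate([204, 385, 0]) cylinder(h = 692, r = 20);
translate([918, 385, 0]) cylinder(h = 692, r = 20);
translate([204, 954, 0]) cylinder(h = 692, r = 20);
translate([918, 954, 0]) cylinder(h = 692, r = 20);


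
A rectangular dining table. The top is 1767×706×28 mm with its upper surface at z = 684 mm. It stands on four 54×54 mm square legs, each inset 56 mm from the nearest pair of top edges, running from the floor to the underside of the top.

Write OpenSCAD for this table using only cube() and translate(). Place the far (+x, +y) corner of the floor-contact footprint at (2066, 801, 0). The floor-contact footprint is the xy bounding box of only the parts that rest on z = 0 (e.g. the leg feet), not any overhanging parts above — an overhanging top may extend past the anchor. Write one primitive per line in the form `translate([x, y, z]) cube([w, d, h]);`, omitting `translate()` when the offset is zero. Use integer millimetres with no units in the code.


translate([355, 151, 656]) cube([1767, 706, 28]);
translate([411, 207, 0]) cube([54, 54, 656]);
translate([2012, 207, 0]) cube([54, 54, 656]);
translate([411, 747, 0]) cube([54, 54, 656]);
translate([2012, 747, 0]) cube([54, 54, 656]);


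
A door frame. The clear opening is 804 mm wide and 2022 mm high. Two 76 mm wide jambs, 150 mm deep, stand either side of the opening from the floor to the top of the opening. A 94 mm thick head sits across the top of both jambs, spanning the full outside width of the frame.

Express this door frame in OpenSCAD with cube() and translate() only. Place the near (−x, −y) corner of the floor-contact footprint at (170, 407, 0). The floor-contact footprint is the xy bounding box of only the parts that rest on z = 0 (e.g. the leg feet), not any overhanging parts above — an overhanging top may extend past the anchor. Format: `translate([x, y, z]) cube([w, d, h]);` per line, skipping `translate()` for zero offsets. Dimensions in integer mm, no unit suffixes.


translate([170, 407, 0]) cube([76, 150, 2022]);
translate([1050, 407, 0]) cube([76, 150, 2022]);
translate([170, 407, 2022]) cube([956, 150, 94]);
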